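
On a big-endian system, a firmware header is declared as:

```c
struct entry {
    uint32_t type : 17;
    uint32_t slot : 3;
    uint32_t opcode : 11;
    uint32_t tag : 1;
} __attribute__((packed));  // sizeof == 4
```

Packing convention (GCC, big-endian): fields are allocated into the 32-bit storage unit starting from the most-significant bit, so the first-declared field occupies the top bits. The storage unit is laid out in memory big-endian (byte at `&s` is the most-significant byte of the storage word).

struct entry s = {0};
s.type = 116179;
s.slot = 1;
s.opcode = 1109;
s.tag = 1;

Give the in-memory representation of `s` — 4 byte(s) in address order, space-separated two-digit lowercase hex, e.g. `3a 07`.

e2 e9 98 ab

type (17b) val=116179 bits=0x1c5d3 at bit 15: 0xe2e98000
slot (3b) val=1 bits=0x1 at bit 12: 0xe2e99000
opcode (11b) val=1109 bits=0x455 at bit 1: 0xe2e998aa
tag (1b) val=1 bits=0x1 at bit 0: 0xe2e998ab
word = 0xe2e998ab → big-endian bytes:
  [0]=0xe2  [1]=0xe9  [2]=0x98  [3]=0xab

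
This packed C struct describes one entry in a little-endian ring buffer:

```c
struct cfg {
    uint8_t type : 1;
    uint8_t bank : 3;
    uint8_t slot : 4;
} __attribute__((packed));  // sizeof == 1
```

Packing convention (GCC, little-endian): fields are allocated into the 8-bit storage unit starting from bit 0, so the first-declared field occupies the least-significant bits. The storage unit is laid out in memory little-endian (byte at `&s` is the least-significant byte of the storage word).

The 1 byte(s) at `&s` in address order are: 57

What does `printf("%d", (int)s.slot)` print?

5

[0]=0x57 (little-endian) → word 0x57
type [0+:1] = (word>>0) & 0x1 = 1
bank [1+:3] = (word>>1) & 0x7 = 3
slot [4+:4] = (word>>4) & 0xf = 5  ←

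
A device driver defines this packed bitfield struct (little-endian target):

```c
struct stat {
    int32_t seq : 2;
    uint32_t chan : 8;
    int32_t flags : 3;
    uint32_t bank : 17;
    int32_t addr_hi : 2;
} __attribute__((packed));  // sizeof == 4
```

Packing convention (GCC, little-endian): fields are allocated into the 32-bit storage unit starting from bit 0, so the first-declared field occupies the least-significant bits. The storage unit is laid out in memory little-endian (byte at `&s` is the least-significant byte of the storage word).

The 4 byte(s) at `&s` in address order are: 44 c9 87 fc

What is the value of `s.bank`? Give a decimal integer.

123966

[0]=0x44 [1]=0xc9 [2]=0x87 [3]=0xfc (little-endian) → word 0xfc87c944
seq [0+:2] = (word>>0) & 0x3 = 0
chan [2+:8] = (word>>2) & 0xff = 81
flags [10+:3] = (word>>10) & 0x7 = 2
bank [13+:17] = (word>>13) & 0x1ffff = 123966  ←
addr_hi [30+:2] = (word>>30) & 0x3 = 3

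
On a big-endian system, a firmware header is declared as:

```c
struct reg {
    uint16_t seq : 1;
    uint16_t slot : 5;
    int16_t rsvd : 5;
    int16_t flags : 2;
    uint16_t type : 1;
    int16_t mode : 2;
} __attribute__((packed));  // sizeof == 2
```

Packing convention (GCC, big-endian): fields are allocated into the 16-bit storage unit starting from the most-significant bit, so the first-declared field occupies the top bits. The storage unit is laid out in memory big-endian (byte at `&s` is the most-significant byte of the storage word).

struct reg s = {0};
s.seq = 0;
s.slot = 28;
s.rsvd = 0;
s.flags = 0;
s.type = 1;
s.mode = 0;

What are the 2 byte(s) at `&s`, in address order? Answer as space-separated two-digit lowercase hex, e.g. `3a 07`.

seq (1b) val=0 bits=0x0 at bit 15: 0x0000
slot (5b) val=28 bits=0x1c at bit 10: 0x7000
rsvd (5b) val=0 bits=0x0 at bit 5: 0x7000
flags (2b) val=0 bits=0x0 at bit 3: 0x7000
type (1b) val=1 bits=0x1 at bit 2: 0x7004
mode (2b) val=0 bits=0x0 at bit 0: 0x7004
word = 0x7004 → big-endian bytes:
  [0]=0x70  [1]=0x04

70 04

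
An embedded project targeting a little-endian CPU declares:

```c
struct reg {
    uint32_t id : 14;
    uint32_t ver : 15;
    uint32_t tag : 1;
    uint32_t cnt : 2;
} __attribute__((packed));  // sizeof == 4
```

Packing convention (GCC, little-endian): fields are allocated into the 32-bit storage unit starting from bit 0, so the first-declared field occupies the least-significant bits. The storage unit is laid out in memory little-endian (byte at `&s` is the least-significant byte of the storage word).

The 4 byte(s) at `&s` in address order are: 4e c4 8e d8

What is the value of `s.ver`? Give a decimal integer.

[0]=0x4e [1]=0xc4 [2]=0x8e [3]=0xd8 (little-endian) → word 0xd88ec44e
id:14 @ bit 0 → (0xd88ec44e>>0)&0x3fff = 0x44e
ver:15 @ bit 14 → (0xd88ec44e>>14)&0x7fff = 0x623b  ←
tag:1 @ bit 29 → (0xd88ec44e>>29)&0x1 = 0x0
cnt:2 @ bit 30 → (0xd88ec44e>>30)&0x3 = 0x3

25147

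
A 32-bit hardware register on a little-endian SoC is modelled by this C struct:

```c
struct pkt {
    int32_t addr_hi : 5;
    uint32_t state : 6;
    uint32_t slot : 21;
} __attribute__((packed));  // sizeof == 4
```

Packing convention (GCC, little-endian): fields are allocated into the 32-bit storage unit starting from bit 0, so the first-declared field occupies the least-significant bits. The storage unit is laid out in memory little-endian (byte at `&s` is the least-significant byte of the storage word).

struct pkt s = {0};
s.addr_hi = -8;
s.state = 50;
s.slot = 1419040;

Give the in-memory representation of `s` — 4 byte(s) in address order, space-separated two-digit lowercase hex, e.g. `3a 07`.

58 06 39 ad

addr_hi (5b) val=-8 bits=0x18 at bit 0: 0x00000018
state (6b) val=50 bits=0x32 at bit 5: 0x00000658
slot (21b) val=1419040 bits=0x15a720 at bit 11: 0xad390658
word = 0xad390658 → little-endian bytes:
  [0]=0x58  [1]=0x06  [2]=0x39  [3]=0xad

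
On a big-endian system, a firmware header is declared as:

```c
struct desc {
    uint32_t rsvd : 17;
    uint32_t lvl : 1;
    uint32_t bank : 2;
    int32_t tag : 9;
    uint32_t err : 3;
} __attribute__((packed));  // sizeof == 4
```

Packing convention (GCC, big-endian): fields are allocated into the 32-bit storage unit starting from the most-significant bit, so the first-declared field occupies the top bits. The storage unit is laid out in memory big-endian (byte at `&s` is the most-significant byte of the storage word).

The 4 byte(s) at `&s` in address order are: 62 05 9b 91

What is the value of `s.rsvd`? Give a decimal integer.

[0]=0x62 [1]=0x05 [2]=0x9b [3]=0x91 (big-endian) → word 0x62059b91
rsvd:17 @ bit 15 → (0x62059b91>>15)&0x1ffff = 0xc40b  ←
lvl:1 @ bit 14 → (0x62059b91>>14)&0x1 = 0x0
bank:2 @ bit 12 → (0x62059b91>>12)&0x3 = 0x1
tag:9 @ bit 3 → (0x62059b91>>3)&0x1ff = 0x172
err:3 @ bit 0 → (0x62059b91>>0)&0x7 = 0x1

50187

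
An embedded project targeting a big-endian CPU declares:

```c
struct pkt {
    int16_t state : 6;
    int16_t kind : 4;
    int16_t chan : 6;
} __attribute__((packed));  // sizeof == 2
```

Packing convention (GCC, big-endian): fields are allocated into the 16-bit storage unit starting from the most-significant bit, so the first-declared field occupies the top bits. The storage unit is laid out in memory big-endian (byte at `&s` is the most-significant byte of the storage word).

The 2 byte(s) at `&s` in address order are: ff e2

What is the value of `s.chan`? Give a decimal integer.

-30

[0]=0xff [1]=0xe2 (big-endian) → word 0xffe2
state [10+:6] = (word>>10) & 0x3f = 63
kind [6+:4] = (word>>6) & 0xf = 15
chan [0+:6] = (word>>0) & 0x3f = 34  ←
chan signed 6b, MSB=1: 34 - 64 = -30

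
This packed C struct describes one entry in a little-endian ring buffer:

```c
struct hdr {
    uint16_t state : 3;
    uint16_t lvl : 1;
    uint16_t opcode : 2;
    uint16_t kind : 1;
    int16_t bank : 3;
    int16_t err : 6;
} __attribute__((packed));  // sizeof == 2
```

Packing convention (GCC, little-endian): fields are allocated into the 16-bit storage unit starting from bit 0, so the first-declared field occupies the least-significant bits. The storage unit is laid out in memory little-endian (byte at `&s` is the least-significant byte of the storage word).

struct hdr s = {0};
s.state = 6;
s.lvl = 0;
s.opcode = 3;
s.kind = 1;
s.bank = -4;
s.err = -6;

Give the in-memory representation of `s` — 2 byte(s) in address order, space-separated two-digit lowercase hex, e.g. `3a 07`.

state:3 = 6 → 0x6 << 0 → word 0x0006
lvl:1 = 0 → 0x0 << 3 → word 0x0006
opcode:2 = 3 → 0x3 << 4 → word 0x0036
kind:1 = 1 → 0x1 << 6 → word 0x0076
bank:3 = -4 → 0x4 << 7 → word 0x0276
err:6 = -6 → 0x3a << 10 → word 0xea76
word = 0xea76 → little-endian bytes:
  [0]=0x76  [1]=0xea

76 ea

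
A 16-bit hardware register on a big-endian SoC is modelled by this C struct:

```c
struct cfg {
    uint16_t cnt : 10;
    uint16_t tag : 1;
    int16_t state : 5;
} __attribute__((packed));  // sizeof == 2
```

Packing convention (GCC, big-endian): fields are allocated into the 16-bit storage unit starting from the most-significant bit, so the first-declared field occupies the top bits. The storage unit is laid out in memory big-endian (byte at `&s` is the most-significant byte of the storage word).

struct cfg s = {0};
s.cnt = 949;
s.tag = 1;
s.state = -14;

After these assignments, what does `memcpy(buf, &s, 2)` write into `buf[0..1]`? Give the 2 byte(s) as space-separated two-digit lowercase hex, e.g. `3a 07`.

ed 72

cnt (10b) val=949 bits=0x3b5 at bit 6: 0xed40
tag (1b) val=1 bits=0x1 at bit 5: 0xed60
state (5b) val=-14 bits=0x12 at bit 0: 0xed72
word = 0xed72 → big-endian bytes:
  [0]=0xed  [1]=0x72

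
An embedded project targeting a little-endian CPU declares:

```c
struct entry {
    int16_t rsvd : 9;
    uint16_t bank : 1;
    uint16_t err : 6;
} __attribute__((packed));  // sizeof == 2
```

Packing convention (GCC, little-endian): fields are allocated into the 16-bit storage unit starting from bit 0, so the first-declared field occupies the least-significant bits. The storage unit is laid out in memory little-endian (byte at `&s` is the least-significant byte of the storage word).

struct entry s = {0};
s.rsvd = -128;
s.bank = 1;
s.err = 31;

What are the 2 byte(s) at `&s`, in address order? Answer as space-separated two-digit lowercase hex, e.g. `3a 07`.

rsvd:9 = -128 → 0x180 << 0 → word 0x0180
bank:1 = 1 → 0x1 << 9 → word 0x0380
err:6 = 31 → 0x1f << 10 → word 0x7f80
word = 0x7f80 → little-endian bytes:
  [0]=0x80  [1]=0x7f

80 7f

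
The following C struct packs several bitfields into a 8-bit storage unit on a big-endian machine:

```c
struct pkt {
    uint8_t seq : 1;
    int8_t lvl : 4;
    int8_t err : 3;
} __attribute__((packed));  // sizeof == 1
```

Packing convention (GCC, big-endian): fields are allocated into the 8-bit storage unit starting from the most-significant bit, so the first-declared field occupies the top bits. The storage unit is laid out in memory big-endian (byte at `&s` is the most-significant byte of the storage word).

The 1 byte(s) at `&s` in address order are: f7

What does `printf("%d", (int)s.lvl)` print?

[0]=0xf7 (big-endian) → word 0xf7
seq:1 @ bit 7 → (0xf7>>7)&0x1 = 0x1
lvl:4 @ bit 3 → (0xf7>>3)&0xf = 0xe  ←
err:3 @ bit 0 → (0xf7>>0)&0x7 = 0x7
lvl signed 4b, MSB=1: 14 - 16 = -2

-2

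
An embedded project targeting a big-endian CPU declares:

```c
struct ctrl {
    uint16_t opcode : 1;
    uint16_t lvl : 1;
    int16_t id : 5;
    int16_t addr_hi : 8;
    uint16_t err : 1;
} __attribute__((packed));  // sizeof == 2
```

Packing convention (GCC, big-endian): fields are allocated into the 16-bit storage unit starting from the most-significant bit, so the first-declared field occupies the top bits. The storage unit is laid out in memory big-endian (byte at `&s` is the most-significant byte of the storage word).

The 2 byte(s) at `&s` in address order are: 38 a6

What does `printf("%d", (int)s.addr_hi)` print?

83

[0]=0x38 [1]=0xa6 (big-endian) → word 0x38a6
opcode [15+:1] = (word>>15) & 0x1 = 0
lvl [14+:1] = (word>>14) & 0x1 = 0
id [9+:5] = (word>>9) & 0x1f = 28
addr_hi [1+:8] = (word>>1) & 0xff = 83  ←
err [0+:1] = (word>>0) & 0x1 = 0
addr_hi signed 8b, MSB=0: value = 83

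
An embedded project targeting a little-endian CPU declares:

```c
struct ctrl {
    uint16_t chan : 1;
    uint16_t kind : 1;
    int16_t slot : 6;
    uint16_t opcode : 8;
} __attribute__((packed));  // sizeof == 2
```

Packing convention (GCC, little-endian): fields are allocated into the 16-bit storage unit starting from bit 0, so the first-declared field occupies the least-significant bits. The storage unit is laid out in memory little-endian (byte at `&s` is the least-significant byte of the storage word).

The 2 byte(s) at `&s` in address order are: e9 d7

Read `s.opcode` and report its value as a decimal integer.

215

[0]=0xe9 [1]=0xd7 (little-endian) → word 0xd7e9
chan [0+:1] = (word>>0) & 0x1 = 1
kind [1+:1] = (word>>1) & 0x1 = 0
slot [2+:6] = (word>>2) & 0x3f = 58
opcode [8+:8] = (word>>8) & 0xff = 215  ←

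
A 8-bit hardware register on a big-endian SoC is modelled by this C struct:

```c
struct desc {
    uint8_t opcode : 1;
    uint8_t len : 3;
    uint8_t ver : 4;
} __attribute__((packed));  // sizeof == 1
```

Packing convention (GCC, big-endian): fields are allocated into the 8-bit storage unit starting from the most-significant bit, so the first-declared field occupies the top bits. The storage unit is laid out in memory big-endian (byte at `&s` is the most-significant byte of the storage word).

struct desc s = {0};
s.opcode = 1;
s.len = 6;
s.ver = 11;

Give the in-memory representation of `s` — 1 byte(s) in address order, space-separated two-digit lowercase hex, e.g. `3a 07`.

eb

opcode:1 = 1 → 0x1 << 7 → word 0x80
len:3 = 6 → 0x6 << 4 → word 0xe0
ver:4 = 11 → 0xb << 0 → word 0xeb
word = 0xeb → big-endian bytes:
  [0]=0xeb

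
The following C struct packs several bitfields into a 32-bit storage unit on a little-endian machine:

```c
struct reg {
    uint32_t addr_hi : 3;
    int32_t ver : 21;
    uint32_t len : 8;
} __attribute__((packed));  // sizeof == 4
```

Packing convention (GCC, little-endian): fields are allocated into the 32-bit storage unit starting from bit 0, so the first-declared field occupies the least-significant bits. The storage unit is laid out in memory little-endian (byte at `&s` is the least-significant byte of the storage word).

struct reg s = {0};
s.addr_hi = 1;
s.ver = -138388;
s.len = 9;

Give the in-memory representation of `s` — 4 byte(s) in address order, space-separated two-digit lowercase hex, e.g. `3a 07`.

addr_hi:3 = 1 → 0x1 << 0 → word 0x00000001
ver:21 = -138388 → 0x1de36c << 3 → word 0x00ef1b61
len:8 = 9 → 0x9 << 24 → word 0x09ef1b61
word = 0x09ef1b61 → little-endian bytes:
  [0]=0x61  [1]=0x1b  [2]=0xef  [3]=0x09

61 1b ef 09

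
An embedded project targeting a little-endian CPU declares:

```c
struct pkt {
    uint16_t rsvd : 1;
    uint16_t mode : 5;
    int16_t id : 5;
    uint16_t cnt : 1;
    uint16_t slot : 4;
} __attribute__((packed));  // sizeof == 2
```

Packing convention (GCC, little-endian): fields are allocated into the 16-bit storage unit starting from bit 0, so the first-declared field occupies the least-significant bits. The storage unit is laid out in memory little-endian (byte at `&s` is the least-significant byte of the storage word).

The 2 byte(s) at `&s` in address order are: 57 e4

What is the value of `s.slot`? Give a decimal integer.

14

[0]=0x57 [1]=0xe4 (little-endian) → word 0xe457
rsvd [0+:1] = (word>>0) & 0x1 = 1
mode [1+:5] = (word>>1) & 0x1f = 11
id [6+:5] = (word>>6) & 0x1f = 17
cnt [11+:1] = (word>>11) & 0x1 = 0
slot [12+:4] = (word>>12) & 0xf = 14  ←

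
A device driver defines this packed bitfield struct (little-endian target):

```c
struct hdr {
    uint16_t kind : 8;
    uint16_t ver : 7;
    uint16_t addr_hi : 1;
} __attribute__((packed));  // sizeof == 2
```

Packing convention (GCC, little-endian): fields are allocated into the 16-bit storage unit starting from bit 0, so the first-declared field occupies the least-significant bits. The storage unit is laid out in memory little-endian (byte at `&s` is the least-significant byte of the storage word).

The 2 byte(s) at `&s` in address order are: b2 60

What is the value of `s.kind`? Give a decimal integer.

178

[0]=0xb2 [1]=0x60 (little-endian) → word 0x60b2
kind:8 @ bit 0 → (0x60b2>>0)&0xff = 0xb2  ←
ver:7 @ bit 8 → (0x60b2>>8)&0x7f = 0x60
addr_hi:1 @ bit 15 → (0x60b2>>15)&0x1 = 0x0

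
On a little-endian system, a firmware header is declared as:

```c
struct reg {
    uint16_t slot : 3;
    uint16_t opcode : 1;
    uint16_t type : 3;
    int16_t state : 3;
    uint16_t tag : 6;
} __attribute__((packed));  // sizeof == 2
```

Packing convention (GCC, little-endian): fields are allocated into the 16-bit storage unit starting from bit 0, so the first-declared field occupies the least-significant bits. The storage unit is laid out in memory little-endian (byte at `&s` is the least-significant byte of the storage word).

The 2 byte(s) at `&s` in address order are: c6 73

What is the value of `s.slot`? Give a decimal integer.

6

[0]=0xc6 [1]=0x73 (little-endian) → word 0x73c6
slot:3 @ bit 0 → (0x73c6>>0)&0x7 = 0x6  ←
opcode:1 @ bit 3 → (0x73c6>>3)&0x1 = 0x0
type:3 @ bit 4 → (0x73c6>>4)&0x7 = 0x4
state:3 @ bit 7 → (0x73c6>>7)&0x7 = 0x7
tag:6 @ bit 10 → (0x73c6>>10)&0x3f = 0x1c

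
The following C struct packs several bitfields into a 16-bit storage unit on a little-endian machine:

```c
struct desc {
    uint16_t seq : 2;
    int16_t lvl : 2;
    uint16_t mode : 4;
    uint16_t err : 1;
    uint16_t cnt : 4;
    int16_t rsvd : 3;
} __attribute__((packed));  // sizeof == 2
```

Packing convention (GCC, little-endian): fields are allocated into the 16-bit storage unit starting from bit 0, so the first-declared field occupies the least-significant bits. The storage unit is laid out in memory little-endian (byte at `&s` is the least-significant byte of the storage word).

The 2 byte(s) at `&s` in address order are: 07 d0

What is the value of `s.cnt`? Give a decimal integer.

8

[0]=0x07 [1]=0xd0 (little-endian) → word 0xd007
seq [0+:2] = (word>>0) & 0x3 = 3
lvl [2+:2] = (word>>2) & 0x3 = 1
mode [4+:4] = (word>>4) & 0xf = 0
err [8+:1] = (word>>8) & 0x1 = 0
cnt [9+:4] = (word>>9) & 0xf = 8  ←
rsvd [13+:3] = (word>>13) & 0x7 = 6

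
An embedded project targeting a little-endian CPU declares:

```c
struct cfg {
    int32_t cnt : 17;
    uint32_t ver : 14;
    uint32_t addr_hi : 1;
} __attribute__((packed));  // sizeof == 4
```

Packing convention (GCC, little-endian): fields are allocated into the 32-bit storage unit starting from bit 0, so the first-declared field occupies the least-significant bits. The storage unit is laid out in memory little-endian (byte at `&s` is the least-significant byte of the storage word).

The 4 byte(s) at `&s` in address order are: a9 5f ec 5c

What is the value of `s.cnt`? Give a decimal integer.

[0]=0xa9 [1]=0x5f [2]=0xec [3]=0x5c (little-endian) → word 0x5cec5fa9
cnt [0+:17] = (word>>0) & 0x1ffff = 24489  ←
ver [17+:14] = (word>>17) & 0x3fff = 11894
addr_hi [31+:1] = (word>>31) & 0x1 = 0
cnt signed 17b, MSB=0: value = 24489

24489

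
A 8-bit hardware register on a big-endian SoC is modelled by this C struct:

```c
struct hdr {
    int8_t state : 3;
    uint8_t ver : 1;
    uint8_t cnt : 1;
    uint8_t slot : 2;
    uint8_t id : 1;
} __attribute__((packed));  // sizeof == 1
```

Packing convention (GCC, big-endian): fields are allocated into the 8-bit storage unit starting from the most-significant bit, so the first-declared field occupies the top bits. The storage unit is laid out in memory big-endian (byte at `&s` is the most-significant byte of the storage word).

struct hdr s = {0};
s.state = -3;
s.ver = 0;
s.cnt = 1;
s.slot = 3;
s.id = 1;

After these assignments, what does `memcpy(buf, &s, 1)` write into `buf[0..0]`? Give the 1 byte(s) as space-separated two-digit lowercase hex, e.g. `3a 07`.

state (3b) val=-3 bits=0x5 at bit 5: 0xa0
ver (1b) val=0 bits=0x0 at bit 4: 0xa0
cnt (1b) val=1 bits=0x1 at bit 3: 0xa8
slot (2b) val=3 bits=0x3 at bit 1: 0xae
id (1b) val=1 bits=0x1 at bit 0: 0xaf
word = 0xaf → big-endian bytes:
  [0]=0xaf

af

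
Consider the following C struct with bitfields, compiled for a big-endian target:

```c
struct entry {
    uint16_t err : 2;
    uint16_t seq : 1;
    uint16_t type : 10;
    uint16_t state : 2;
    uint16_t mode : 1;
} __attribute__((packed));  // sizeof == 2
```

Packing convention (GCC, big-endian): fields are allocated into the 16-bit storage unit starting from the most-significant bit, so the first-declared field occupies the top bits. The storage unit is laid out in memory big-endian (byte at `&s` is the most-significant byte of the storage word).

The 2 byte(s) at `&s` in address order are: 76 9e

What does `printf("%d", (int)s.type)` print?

[0]=0x76 [1]=0x9e (big-endian) → word 0x769e
err:2 @ bit 14 → (0x769e>>14)&0x3 = 0x1
seq:1 @ bit 13 → (0x769e>>13)&0x1 = 0x1
type:10 @ bit 3 → (0x769e>>3)&0x3ff = 0x2d3  ←
state:2 @ bit 1 → (0x769e>>1)&0x3 = 0x3
mode:1 @ bit 0 → (0x769e>>0)&0x1 = 0x0

723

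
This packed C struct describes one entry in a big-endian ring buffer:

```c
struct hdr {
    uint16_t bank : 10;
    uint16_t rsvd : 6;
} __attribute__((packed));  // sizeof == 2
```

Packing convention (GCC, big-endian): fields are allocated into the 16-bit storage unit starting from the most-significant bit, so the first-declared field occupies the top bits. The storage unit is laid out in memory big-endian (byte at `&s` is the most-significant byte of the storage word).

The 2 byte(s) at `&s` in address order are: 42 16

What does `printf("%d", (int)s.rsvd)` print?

[0]=0x42 [1]=0x16 (big-endian) → word 0x4216
bank:10 @ bit 6 → (0x4216>>6)&0x3ff = 0x108
rsvd:6 @ bit 0 → (0x4216>>0)&0x3f = 0x16  ←

22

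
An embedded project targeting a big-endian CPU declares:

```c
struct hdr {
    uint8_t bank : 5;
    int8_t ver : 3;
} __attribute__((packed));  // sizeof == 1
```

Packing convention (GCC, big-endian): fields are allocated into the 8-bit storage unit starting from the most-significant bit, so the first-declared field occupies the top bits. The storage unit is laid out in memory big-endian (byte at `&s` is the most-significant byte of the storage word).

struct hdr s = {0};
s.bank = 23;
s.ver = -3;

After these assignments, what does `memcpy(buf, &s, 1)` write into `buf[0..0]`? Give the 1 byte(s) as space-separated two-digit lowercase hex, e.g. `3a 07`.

bank (5b) val=23 bits=0x17 at bit 3: 0xb8
ver (3b) val=-3 bits=0x5 at bit 0: 0xbd
word = 0xbd → big-endian bytes:
  [0]=0xbd

bd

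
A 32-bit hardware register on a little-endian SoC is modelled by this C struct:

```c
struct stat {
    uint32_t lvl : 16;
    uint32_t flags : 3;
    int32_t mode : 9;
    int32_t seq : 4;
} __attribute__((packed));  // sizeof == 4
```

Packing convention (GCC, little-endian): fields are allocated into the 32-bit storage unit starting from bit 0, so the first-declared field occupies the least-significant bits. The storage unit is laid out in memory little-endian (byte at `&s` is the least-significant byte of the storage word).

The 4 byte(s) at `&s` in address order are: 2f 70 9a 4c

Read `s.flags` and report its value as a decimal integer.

2

[0]=0x2f [1]=0x70 [2]=0x9a [3]=0x4c (little-endian) → word 0x4c9a702f
lvl [0+:16] = (word>>0) & 0xffff = 28719
flags [16+:3] = (word>>16) & 0x7 = 2  ←
mode [19+:9] = (word>>19) & 0x1ff = 403
seq [28+:4] = (word>>28) & 0xf = 4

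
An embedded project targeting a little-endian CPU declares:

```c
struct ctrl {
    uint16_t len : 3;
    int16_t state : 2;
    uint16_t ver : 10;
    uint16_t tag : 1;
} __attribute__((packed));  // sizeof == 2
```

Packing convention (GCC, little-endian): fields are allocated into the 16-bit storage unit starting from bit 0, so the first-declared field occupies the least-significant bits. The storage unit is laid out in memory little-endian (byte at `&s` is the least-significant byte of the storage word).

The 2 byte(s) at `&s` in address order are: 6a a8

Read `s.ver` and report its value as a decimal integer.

[0]=0x6a [1]=0xa8 (little-endian) → word 0xa86a
len [0+:3] = (word>>0) & 0x7 = 2
state [3+:2] = (word>>3) & 0x3 = 1
ver [5+:10] = (word>>5) & 0x3ff = 323  ←
tag [15+:1] = (word>>15) & 0x1 = 1

323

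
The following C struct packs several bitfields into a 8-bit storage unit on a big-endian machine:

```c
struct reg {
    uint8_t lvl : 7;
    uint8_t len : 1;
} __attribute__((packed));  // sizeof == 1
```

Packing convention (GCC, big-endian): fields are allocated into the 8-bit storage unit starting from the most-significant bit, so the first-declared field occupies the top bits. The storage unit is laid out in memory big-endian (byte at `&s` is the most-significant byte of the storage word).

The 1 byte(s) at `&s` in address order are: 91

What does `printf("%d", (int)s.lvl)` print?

[0]=0x91 (big-endian) → word 0x91
lvl [1+:7] = (word>>1) & 0x7f = 72  ←
len [0+:1] = (word>>0) & 0x1 = 1

72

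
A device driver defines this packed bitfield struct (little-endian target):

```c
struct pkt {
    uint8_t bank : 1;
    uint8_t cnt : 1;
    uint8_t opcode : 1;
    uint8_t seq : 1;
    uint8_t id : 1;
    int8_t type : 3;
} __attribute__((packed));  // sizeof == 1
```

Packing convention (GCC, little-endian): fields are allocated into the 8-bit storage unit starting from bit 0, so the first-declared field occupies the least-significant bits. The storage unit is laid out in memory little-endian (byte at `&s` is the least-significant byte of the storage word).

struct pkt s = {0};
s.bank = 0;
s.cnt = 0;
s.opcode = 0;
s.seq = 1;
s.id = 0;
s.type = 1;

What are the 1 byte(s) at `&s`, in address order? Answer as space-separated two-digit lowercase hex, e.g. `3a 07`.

bank:1 = 0 → 0x0 << 0 → word 0x00
cnt:1 = 0 → 0x0 << 1 → word 0x00
opcode:1 = 0 → 0x0 << 2 → word 0x00
seq:1 = 1 → 0x1 << 3 → word 0x08
id:1 = 0 → 0x0 << 4 → word 0x08
type:3 = 1 → 0x1 << 5 → word 0x28
word = 0x28 → little-endian bytes:
  [0]=0x28

28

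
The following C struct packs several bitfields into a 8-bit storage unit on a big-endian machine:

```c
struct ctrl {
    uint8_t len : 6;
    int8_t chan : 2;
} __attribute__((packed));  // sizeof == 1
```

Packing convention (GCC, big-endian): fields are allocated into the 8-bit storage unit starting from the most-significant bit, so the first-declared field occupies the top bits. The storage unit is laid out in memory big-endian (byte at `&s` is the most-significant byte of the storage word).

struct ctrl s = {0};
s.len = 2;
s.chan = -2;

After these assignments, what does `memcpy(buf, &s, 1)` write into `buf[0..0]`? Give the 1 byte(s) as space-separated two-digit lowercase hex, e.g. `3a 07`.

len:6 = 2 → 0x2 << 2 → word 0x08
chan:2 = -2 → 0x2 << 0 → word 0x0a
word = 0x0a → big-endian bytes:
  [0]=0x0a

0a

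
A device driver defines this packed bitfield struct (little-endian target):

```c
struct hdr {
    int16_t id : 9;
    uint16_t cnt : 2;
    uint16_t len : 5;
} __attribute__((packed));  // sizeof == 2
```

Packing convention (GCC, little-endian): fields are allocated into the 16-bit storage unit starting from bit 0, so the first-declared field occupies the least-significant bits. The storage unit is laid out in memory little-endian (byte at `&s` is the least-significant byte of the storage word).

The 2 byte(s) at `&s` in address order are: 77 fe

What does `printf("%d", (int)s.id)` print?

[0]=0x77 [1]=0xfe (little-endian) → word 0xfe77
id:9 @ bit 0 → (0xfe77>>0)&0x1ff = 0x77  ←
cnt:2 @ bit 9 → (0xfe77>>9)&0x3 = 0x3
len:5 @ bit 11 → (0xfe77>>11)&0x1f = 0x1f
id signed 9b, MSB=0: value = 119

119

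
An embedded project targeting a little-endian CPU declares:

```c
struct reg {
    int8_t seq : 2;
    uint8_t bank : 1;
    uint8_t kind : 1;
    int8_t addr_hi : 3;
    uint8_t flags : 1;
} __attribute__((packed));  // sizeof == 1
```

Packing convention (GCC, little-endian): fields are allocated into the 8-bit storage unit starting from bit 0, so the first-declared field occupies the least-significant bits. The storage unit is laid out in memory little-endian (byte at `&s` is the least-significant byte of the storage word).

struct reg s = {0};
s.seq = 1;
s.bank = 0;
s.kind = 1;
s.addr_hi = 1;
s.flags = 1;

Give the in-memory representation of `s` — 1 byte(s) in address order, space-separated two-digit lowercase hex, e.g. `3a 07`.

[0+:2] seq=1 & 0x3 = 0x1; word=0x01
[2+:1] bank=0 & 0x1 = 0x0; word=0x01
[3+:1] kind=1 & 0x1 = 0x1; word=0x09
[4+:3] addr_hi=1 & 0x7 = 0x1; word=0x19
[7+:1] flags=1 & 0x1 = 0x1; word=0x99
word = 0x99 → little-endian bytes:
  [0]=0x99

99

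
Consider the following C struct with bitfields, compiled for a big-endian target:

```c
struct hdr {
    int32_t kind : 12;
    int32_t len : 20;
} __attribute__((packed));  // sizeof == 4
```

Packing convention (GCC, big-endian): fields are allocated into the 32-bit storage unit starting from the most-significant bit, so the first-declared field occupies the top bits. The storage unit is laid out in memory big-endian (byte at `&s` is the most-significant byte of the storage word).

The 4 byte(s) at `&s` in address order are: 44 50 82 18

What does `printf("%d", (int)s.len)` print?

33304

[0]=0x44 [1]=0x50 [2]=0x82 [3]=0x18 (big-endian) → word 0x44508218
kind:12 @ bit 20 → (0x44508218>>20)&0xfff = 0x445
len:20 @ bit 0 → (0x44508218>>0)&0xfffff = 0x8218  ←
len signed 20b, MSB=0: value = 33304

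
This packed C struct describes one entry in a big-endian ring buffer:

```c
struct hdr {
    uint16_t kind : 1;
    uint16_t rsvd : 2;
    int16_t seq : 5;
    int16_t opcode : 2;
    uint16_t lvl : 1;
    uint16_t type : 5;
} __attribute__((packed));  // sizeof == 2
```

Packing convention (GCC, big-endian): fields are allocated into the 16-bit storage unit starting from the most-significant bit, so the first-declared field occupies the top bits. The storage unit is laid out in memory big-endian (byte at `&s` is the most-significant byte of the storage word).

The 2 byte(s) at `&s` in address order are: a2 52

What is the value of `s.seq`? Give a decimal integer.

2

[0]=0xa2 [1]=0x52 (big-endian) → word 0xa252
kind [15+:1] = (word>>15) & 0x1 = 1
rsvd [13+:2] = (word>>13) & 0x3 = 1
seq [8+:5] = (word>>8) & 0x1f = 2  ←
opcode [6+:2] = (word>>6) & 0x3 = 1
lvl [5+:1] = (word>>5) & 0x1 = 0
type [0+:5] = (word>>0) & 0x1f = 18
seq signed 5b, MSB=0: value = 2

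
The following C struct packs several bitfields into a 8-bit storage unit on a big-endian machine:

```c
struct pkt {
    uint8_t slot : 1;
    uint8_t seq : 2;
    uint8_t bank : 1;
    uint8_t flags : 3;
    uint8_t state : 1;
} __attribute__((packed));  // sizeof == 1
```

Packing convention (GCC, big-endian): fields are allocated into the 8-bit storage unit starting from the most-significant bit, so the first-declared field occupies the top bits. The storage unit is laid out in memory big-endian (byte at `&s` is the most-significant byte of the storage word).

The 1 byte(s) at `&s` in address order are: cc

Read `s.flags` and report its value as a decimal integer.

[0]=0xcc (big-endian) → word 0xcc
slot [7+:1] = (word>>7) & 0x1 = 1
seq [5+:2] = (word>>5) & 0x3 = 2
bank [4+:1] = (word>>4) & 0x1 = 0
flags [1+:3] = (word>>1) & 0x7 = 6  ←
state [0+:1] = (word>>0) & 0x1 = 0

6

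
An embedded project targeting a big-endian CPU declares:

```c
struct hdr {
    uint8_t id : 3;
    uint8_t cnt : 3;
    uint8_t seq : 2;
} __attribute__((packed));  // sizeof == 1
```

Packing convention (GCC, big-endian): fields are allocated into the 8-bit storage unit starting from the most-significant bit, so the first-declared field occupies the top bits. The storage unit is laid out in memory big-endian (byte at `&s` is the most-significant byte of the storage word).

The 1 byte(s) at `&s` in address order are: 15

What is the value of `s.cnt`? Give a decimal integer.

5

[0]=0x15 (big-endian) → word 0x15
id:3 @ bit 5 → (0x15>>5)&0x7 = 0x0
cnt:3 @ bit 2 → (0x15>>2)&0x7 = 0x5  ←
seq:2 @ bit 0 → (0x15>>0)&0x3 = 0x1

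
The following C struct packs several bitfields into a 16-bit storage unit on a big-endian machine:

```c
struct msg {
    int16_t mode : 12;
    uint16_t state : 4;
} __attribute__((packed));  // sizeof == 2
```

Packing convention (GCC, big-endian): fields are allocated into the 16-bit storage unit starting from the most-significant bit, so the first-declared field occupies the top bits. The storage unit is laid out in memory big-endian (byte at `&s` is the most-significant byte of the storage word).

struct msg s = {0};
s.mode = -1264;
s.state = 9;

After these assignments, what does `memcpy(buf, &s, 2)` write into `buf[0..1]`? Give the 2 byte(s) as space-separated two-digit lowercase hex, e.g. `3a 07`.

b1 09

[4+:12] mode=-1264 & 0xfff = 0xb10; word=0xb100
[0+:4] state=9 & 0xf = 0x9; word=0xb109
word = 0xb109 → big-endian bytes:
  [0]=0xb1  [1]=0x09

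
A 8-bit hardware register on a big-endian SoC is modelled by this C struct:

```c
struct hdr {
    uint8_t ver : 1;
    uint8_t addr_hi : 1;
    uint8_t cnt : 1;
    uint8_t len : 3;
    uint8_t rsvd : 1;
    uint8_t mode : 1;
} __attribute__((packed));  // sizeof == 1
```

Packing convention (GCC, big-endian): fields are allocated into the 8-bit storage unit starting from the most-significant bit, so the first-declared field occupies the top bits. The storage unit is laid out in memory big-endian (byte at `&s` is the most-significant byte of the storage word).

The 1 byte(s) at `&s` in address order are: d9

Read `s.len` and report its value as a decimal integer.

6

[0]=0xd9 (big-endian) → word 0xd9
ver:1 @ bit 7 → (0xd9>>7)&0x1 = 0x1
addr_hi:1 @ bit 6 → (0xd9>>6)&0x1 = 0x1
cnt:1 @ bit 5 → (0xd9>>5)&0x1 = 0x0
len:3 @ bit 2 → (0xd9>>2)&0x7 = 0x6  ←
rsvd:1 @ bit 1 → (0xd9>>1)&0x1 = 0x0
mode:1 @ bit 0 → (0xd9>>0)&0x1 = 0x1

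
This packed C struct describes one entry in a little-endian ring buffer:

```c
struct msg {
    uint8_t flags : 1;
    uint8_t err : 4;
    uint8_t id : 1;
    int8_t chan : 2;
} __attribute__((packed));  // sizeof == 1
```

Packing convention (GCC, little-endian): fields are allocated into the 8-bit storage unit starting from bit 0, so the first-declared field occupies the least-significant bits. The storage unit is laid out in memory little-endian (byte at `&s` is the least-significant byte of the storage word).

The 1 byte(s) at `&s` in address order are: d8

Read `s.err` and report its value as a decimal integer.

12

[0]=0xd8 (little-endian) → word 0xd8
flags:1 @ bit 0 → (0xd8>>0)&0x1 = 0x0
err:4 @ bit 1 → (0xd8>>1)&0xf = 0xc  ←
id:1 @ bit 5 → (0xd8>>5)&0x1 = 0x0
chan:2 @ bit 6 → (0xd8>>6)&0x3 = 0x3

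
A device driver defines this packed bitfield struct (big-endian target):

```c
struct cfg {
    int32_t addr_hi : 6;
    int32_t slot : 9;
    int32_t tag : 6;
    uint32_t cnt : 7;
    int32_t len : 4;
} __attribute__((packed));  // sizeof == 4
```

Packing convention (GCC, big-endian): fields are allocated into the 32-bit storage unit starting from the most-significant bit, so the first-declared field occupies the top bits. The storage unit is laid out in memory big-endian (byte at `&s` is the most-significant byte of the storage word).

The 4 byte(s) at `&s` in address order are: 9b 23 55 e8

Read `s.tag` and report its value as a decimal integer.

-22

[0]=0x9b [1]=0x23 [2]=0x55 [3]=0xe8 (big-endian) → word 0x9b2355e8
addr_hi:6 @ bit 26 → (0x9b2355e8>>26)&0x3f = 0x26
slot:9 @ bit 17 → (0x9b2355e8>>17)&0x1ff = 0x191
tag:6 @ bit 11 → (0x9b2355e8>>11)&0x3f = 0x2a  ←
cnt:7 @ bit 4 → (0x9b2355e8>>4)&0x7f = 0x5e
len:4 @ bit 0 → (0x9b2355e8>>0)&0xf = 0x8
tag signed 6b, MSB=1: 42 - 64 = -22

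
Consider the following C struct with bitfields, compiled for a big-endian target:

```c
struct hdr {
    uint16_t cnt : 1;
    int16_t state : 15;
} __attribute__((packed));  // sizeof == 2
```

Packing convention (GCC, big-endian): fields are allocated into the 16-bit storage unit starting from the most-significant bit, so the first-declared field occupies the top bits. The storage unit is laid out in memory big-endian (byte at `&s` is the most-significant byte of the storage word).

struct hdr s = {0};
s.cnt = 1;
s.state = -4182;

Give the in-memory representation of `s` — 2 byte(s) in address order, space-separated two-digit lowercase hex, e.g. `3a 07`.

cnt (1b) val=1 bits=0x1 at bit 15: 0x8000
state (15b) val=-4182 bits=0x6faa at bit 0: 0xefaa
word = 0xefaa → big-endian bytes:
  [0]=0xef  [1]=0xaa

ef aa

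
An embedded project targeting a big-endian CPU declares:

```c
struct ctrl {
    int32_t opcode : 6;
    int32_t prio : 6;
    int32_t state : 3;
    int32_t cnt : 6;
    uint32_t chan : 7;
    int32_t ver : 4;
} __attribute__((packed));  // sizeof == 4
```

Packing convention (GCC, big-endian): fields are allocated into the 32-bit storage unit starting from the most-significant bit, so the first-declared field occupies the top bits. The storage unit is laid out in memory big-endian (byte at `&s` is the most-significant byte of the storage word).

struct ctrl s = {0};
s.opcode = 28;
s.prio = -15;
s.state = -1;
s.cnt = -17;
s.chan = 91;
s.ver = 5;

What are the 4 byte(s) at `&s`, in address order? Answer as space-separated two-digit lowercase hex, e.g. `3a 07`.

73 1f 7d b5

opcode (6b) val=28 bits=0x1c at bit 26: 0x70000000
prio (6b) val=-15 bits=0x31 at bit 20: 0x73100000
state (3b) val=-1 bits=0x7 at bit 17: 0x731e0000
cnt (6b) val=-17 bits=0x2f at bit 11: 0x731f7800
chan (7b) val=91 bits=0x5b at bit 4: 0x731f7db0
ver (4b) val=5 bits=0x5 at bit 0: 0x731f7db5
word = 0x731f7db5 → big-endian bytes:
  [0]=0x73  [1]=0x1f  [2]=0x7d  [3]=0xb5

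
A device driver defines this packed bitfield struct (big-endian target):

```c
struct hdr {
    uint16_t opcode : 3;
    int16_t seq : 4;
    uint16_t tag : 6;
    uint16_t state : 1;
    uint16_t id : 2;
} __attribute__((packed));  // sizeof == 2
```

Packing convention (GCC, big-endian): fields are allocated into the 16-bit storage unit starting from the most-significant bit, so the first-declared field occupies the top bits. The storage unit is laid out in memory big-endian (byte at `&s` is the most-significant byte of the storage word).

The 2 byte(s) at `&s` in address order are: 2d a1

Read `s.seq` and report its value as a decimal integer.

6

[0]=0x2d [1]=0xa1 (big-endian) → word 0x2da1
opcode [13+:3] = (word>>13) & 0x7 = 1
seq [9+:4] = (word>>9) & 0xf = 6  ←
tag [3+:6] = (word>>3) & 0x3f = 52
state [2+:1] = (word>>2) & 0x1 = 0
id [0+:2] = (word>>0) & 0x3 = 1
seq signed 4b, MSB=0: value = 6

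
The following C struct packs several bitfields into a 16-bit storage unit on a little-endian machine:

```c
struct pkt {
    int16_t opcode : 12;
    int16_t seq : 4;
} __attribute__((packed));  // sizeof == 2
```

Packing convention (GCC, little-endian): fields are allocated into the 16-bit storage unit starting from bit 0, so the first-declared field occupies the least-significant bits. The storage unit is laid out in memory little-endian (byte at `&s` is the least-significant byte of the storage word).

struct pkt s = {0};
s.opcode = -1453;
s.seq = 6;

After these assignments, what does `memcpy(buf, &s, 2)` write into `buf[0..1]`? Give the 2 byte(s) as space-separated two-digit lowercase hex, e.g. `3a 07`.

53 6a

opcode (12b) val=-1453 bits=0xa53 at bit 0: 0x0a53
seq (4b) val=6 bits=0x6 at bit 12: 0x6a53
word = 0x6a53 → little-endian bytes:
  [0]=0x53  [1]=0x6a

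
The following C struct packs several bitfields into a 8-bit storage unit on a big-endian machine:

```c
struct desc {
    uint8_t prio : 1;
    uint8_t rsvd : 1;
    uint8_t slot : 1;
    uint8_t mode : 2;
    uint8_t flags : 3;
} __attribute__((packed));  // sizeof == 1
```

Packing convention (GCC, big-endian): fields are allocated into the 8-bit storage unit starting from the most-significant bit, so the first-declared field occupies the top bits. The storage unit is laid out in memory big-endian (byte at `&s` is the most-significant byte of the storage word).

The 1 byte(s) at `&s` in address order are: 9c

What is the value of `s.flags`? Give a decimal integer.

4

[0]=0x9c (big-endian) → word 0x9c
prio [7+:1] = (word>>7) & 0x1 = 1
rsvd [6+:1] = (word>>6) & 0x1 = 0
slot [5+:1] = (word>>5) & 0x1 = 0
mode [3+:2] = (word>>3) & 0x3 = 3
flags [0+:3] = (word>>0) & 0x7 = 4  ←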